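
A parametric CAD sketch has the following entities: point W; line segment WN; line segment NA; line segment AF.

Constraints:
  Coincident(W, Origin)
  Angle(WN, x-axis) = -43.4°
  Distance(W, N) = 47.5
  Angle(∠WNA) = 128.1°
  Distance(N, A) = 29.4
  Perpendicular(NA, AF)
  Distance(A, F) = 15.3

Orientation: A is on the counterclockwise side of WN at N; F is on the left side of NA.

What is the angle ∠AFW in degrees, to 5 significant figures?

110.61°

W is at the origin; WN runs at -43.4° with length 47.5, so N = 47.5·(cos -43.4°, sin -43.4°) = (34.512, -32.637). ∠WNA = 128.1°, so NA runs at -43.4° + (180° − 128.1°) = 8.5000° from the x-axis; with |NA| = 29.4, A = N + 29.4·(cos 8.5000°, sin 8.5000°) = (63.589, -28.291). The perpendicularity gives AF at right angles to NA; with |AF| = 15.3 on the left of NA, F = A + 15.3·(-0.14781, 0.98902) = (61.328, -13.159). Then cos ∠AFW = FA·FW / (|FA||FW|), giving 110.61°.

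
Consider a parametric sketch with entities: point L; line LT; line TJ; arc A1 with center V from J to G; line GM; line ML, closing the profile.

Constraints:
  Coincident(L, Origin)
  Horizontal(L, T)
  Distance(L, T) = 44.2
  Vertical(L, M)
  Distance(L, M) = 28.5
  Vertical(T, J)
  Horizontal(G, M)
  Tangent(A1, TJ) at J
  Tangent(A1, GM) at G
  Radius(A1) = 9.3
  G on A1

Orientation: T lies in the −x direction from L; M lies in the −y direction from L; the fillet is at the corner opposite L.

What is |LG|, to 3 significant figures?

45.1

L is at the origin; L and T share the same y with |LT| = 44.2 and T on the −x side, so T = (-44.2, 0.00). LM is vertical with |LM| = 28.5 and M on the −y side, so M = (0.00, -28.5). The virtual corner opposite L is at (-44.2, -28.5). Since A1 is tangent to TJ there, VJ ⟂ TJ and tangency of A1 to GM means the radius VG is perpendicular to GM, with radius 9.3, so the center V sits 9.3 in from both sides at V = (-34.9, -19.2). That places the tangent points at J = (-44.2, -19.2) on TJ and G = (-34.9, -28.5) on GM. Then |LG| = |G − L| = 45.1.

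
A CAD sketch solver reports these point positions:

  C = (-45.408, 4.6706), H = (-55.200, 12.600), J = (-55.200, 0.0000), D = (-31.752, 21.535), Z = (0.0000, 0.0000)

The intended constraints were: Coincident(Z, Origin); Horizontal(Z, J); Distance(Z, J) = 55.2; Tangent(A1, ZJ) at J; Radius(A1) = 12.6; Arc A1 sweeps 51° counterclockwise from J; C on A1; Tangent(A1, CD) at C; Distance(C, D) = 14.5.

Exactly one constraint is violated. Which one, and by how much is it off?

Distance(C, D) = 14.5 — off by 7.20.

Z = (0.00, 0.00) ✓; Z.y = 0.00, J.y = 0.00 ✓; |ZJ| = 55.20 ✓; ∠(HJ, JZ) = 90.00° ✓; |HJ| = 12.60 ✓; bearing(H→C) − bearing(H→J) = 51.00° ✓; |HC| = 12.60 ✓; ∠(HC, CD) = 90.00° ✓; |CD| = 21.70 ✗.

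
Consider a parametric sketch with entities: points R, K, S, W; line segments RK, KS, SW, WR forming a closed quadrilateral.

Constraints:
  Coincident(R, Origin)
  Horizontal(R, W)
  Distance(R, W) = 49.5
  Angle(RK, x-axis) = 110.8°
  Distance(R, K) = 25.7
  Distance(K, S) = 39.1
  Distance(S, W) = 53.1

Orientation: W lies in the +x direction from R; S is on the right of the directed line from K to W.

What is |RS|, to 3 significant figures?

14.4

R is at the origin; R and W share the same y with |RW| = 49.5 and W in +x, so W = (49.5, 0). RK runs at 110.8° with |RK| = 25.7, so K = (-9.13, 24.0). S is determined by |KS| = 39.1 and |SW| = 53.1 together: it lies at the intersection of circle(K, 39.1) and circle(W, 53.1). With |KW| = 63.4, the foot of the radical line on KW is 21.5 from K and the perpendicular offset is √(39.1² − 21.5²) = 32.7. Taking the right-of-KW solution: S = (-1.62, -14.3).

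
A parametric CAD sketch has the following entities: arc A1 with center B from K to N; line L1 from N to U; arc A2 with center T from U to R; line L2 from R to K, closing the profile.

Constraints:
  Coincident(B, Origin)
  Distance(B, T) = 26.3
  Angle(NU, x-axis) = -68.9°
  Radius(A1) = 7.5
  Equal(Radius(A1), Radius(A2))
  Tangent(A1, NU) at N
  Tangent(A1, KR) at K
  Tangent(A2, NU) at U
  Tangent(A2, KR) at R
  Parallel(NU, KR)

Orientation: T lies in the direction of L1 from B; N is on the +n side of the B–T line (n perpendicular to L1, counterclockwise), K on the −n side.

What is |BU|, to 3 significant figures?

27.3

The slot axis is L1's direction at -68.9°, so u = (cos -68.9°, sin -68.9°) = (0.360, -0.933) and n = (−sin -68.9°, cos -68.9°) = (0.933, 0.360). B is at the origin and T lies 26.3 along u from B, so T = 26.3·u = (9.47, -24.5). Tangency of A1 to both parallel lines with radius 7.5 puts N and K at B ± 7.5·n: N = (7.00, 2.70), K = (-7.00, -2.70). Equal radii place U and R the same way about T: U = T + 7.5·n = (16.5, -21.8), R = T − 7.5·n = (2.47, -27.2). Then |BU| = |U − B| = 27.3.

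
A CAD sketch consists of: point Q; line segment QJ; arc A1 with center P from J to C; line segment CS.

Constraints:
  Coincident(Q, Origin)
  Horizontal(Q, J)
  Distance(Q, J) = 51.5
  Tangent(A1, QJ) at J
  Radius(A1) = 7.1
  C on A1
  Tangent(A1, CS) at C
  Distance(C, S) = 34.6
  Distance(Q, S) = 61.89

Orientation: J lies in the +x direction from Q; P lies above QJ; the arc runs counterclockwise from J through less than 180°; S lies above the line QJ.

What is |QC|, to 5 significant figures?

58.915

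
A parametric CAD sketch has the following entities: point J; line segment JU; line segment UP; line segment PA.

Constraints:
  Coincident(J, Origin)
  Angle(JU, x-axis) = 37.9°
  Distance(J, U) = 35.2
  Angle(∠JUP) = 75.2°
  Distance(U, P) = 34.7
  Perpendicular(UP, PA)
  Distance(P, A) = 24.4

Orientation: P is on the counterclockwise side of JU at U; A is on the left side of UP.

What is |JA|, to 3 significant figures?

27.5

J is at the origin; JU runs at 37.9° with length 35.2, so U = 35.2·(cos 37.9°, sin 37.9°) = (27.8, 21.6). ∠JUP = 75.2°, so UP runs at 37.9° + (180° − 75.2°) = 143° from the x-axis; with |UP| = 34.7, P = U + 34.7·(cos 143°, sin 143°) = (0.173, 42.7). UP is perpendicular to PA; with |PA| = 24.4 on the left of UP, A = P + 24.4·(-0.606, -0.795) = (-14.6, 23.2). Then |JA| = |A − J| = 27.5.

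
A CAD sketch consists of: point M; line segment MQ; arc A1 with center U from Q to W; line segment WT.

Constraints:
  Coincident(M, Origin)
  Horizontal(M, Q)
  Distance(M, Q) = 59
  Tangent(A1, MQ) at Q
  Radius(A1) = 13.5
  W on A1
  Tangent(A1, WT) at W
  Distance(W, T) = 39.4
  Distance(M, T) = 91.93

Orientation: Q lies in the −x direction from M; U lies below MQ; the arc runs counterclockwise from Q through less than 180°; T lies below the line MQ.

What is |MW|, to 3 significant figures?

73.5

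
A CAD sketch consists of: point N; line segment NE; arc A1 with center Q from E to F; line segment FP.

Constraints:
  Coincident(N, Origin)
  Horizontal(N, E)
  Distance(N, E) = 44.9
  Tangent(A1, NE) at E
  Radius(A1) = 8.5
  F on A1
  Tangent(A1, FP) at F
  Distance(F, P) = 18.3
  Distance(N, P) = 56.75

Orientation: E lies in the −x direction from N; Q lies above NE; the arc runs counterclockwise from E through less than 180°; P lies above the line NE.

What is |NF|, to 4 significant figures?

40.51

Checks: |QF| = 8.500 ✓; ∠(QF, FP) = 90.00° ✓; |FP| = 18.30 ✓; |NP| = 56.75 ✓.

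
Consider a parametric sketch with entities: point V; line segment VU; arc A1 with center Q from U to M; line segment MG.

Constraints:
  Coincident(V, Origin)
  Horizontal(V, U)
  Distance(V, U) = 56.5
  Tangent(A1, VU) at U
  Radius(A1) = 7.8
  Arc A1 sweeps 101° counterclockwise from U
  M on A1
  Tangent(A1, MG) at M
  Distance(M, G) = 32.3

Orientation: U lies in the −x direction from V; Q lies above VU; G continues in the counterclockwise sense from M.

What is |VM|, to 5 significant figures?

49.719

V is at the origin; VU is horizontal with |VU| = 56.5 and U on the −x side, so U = (-56.500, 0.0000). A1 meets VU tangentially, so QU is at right angles to VU, so Q = U + (0, 7.8) = (-56.500, 7.8000). On A1, U sits at bearing -90° from Q; a 101° counterclockwise sweep puts M at bearing 11°, so M = Q + 7.8·(cos 11°, sin 11°) = (-48.843, 9.2883). Then |VM| = |M − V| = 49.719.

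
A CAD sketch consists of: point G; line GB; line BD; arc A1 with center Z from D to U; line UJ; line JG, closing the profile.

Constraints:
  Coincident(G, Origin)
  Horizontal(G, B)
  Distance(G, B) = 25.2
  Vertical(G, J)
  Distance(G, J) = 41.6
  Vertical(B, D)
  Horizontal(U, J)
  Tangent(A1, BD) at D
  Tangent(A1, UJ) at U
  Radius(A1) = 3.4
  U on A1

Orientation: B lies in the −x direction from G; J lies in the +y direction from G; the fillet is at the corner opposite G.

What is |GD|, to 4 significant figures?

45.76

The virtual corner opposite G is at (-25.20, 41.60). The tangent condition forces ZD to be normal to BD and since A1 is tangent to UJ there, ZU ⟂ UJ, with radius 3.4, so the center Z sits 3.4 in from both sides at Z = (-21.80, 38.20). That places the tangent points at D = (-25.20, 38.20) on BD and U = (-21.80, 41.60) on UJ. Then |GD| = |D − G| = 45.76.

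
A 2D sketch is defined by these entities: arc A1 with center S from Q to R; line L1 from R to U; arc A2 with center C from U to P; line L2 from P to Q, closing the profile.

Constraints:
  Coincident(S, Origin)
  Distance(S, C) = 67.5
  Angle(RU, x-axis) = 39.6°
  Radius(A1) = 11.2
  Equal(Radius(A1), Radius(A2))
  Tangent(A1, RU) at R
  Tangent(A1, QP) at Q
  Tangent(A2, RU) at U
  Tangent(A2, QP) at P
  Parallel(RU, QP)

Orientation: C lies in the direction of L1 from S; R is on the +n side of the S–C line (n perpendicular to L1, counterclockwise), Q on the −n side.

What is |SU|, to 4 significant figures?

68.42

The slot axis is L1's direction at 39.6°, so u = (cos 39.6°, sin 39.6°) = (0.7705, 0.6374) and n = (−sin 39.6°, cos 39.6°) = (-0.6374, 0.7705). S is at the origin and C lies 67.5 along u from S, so C = 67.5·u = (52.01, 43.03). Tangency of A1 to both parallel lines with radius 11.2 puts R and Q at S ± 11.2·n: R = (-7.139, 8.630), Q = (7.139, -8.630). Equal radii place U and P the same way about C: U = C + 11.2·n = (44.87, 51.66), P = C − 11.2·n = (59.15, 34.40). Then |SU| = |U − S| = 68.42.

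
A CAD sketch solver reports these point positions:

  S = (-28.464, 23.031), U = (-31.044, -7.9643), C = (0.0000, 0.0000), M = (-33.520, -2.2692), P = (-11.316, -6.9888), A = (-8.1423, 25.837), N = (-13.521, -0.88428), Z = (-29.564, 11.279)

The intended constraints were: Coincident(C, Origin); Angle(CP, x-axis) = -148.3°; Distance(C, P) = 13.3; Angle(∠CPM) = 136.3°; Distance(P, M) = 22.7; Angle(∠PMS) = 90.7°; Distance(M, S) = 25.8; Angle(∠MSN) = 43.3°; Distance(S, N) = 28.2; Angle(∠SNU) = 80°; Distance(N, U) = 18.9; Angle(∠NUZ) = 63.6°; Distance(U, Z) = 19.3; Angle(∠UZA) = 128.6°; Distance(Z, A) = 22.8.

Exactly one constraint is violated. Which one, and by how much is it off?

Distance(Z, A) = 22.8 — off by 3.10.

C = (0.00, 0.00) ✓; CP at -148.3° ✓; |CP| = 13.30 ✓; ∠CPM = 136.3° ✓; |PM| = 22.70 ✓; ∠PMS = 90.70° ✓; |MS| = 25.80 ✓; ∠MSN = 43.30° ✓; |SN| = 28.20 ✓; ∠SNU = 80.00° ✓; |NU| = 18.90 ✓; ∠NUZ = 63.60° ✓; |UZ| = 19.30 ✓; ∠UZA = 128.6° ✓; |ZA| = 25.90 ✗.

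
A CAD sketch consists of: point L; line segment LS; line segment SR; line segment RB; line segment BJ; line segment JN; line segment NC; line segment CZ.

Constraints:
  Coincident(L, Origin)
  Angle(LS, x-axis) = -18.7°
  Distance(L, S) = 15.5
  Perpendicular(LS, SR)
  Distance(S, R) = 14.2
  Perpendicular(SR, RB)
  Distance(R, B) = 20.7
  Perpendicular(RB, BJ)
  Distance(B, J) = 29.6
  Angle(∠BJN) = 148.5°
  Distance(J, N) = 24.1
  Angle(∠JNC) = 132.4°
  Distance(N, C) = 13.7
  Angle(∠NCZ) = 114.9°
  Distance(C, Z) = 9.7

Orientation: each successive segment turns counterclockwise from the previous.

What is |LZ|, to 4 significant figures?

40.55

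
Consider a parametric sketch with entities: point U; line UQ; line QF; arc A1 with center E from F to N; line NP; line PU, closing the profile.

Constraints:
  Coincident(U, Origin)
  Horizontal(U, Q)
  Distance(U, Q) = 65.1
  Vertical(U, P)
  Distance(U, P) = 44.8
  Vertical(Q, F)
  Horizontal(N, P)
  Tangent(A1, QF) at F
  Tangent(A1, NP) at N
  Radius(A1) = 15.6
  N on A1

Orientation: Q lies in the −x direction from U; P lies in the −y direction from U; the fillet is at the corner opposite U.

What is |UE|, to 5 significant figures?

57.471

UP is vertical with |UP| = 44.8 and P on the −y side, so P = (0.0000, -44.800). The virtual corner opposite U is at (-65.100, -44.800). The tangent condition forces EF to be normal to QF and A1 meets NP tangentially, so EN is at right angles to NP, with radius 15.6, so the center E sits 15.6 in from both sides at E = (-49.500, -29.200). Then |UE| = |E − U| = 57.471.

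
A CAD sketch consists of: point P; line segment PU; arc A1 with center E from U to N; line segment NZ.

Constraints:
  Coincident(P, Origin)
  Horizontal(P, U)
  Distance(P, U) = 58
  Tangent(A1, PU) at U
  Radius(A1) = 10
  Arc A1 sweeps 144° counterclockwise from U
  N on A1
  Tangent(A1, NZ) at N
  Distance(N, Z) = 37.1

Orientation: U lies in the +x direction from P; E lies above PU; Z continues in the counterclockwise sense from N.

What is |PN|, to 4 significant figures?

66.39

P is at the origin; P and U share the same y with |PU| = 58.0 and U on the +x side, so U = (58.00, 0.000). The tangent condition forces EU to be normal to PU, so E = U + (0, 10) = (58.00, 10.00). On A1, U sits at bearing -90° from E; a 144° counterclockwise sweep puts N at bearing 54°, so N = E + 10.0·(cos 54°, sin 54°) = (63.88, 18.09). Then |PN| = |N − P| = 66.39.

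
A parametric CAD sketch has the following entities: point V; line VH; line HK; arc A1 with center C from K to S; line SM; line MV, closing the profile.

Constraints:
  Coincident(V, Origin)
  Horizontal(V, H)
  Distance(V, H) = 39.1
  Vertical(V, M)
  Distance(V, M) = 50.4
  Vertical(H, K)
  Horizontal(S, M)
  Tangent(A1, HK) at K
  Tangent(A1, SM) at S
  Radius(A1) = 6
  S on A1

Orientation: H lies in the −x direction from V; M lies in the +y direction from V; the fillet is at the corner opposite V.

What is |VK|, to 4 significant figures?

59.16

V is at the origin; V and H share the same y with |VH| = 39.1 and H on the −x side, so H = (-39.10, 0.000). VM is vertical with |VM| = 50.4 and M on the +y side, so M = (0.000, 50.40). The virtual corner opposite V is at (-39.10, 50.40). A1 meets HK tangentially, so CK is at right angles to HK and the tangent condition forces CS to be normal to SM, with radius 6.0, so the center C sits 6.0 in from both sides at C = (-33.10, 44.40). That places the tangent points at K = (-39.10, 44.40) on HK and S = (-33.10, 50.40) on SM. Then |VK| = |K − V| = 59.16.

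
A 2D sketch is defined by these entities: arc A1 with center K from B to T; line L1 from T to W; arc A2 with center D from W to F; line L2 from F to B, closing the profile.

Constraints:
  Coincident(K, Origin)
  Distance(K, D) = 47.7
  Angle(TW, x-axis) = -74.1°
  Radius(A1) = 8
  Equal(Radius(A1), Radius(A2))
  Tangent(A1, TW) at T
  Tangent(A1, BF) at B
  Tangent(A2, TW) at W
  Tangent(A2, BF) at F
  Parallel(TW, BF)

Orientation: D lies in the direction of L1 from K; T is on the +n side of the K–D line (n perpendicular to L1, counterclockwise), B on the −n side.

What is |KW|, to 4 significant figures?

48.37

Tangency of A1 to both parallel lines with radius 8.0 puts T and B at K ± 8.0·n: T = (7.694, 2.192), B = (-7.694, -2.192). Equal radii place W and F the same way about D: W = D + 8.0·n = (20.76, -43.68), F = D − 8.0·n = (5.374, -48.07). Then |KW| = |W − K| = 48.37.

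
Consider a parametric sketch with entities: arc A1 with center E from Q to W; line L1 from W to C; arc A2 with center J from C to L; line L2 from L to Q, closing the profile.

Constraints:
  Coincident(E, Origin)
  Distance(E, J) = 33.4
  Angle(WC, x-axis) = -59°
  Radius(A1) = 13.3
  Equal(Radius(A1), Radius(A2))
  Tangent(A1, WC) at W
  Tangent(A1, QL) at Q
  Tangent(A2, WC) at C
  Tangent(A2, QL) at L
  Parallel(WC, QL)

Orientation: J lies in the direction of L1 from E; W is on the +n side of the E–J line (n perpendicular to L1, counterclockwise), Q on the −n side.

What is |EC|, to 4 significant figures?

35.95

Tangency of A1 to both parallel lines with radius 13.3 puts W and Q at E ± 13.3·n: W = (11.40, 6.850), Q = (-11.40, -6.850). Equal radii place C and L the same way about J: C = J + 13.3·n = (28.60, -21.78), L = J − 13.3·n = (5.802, -35.48). Then |EC| = |C − E| = 35.95.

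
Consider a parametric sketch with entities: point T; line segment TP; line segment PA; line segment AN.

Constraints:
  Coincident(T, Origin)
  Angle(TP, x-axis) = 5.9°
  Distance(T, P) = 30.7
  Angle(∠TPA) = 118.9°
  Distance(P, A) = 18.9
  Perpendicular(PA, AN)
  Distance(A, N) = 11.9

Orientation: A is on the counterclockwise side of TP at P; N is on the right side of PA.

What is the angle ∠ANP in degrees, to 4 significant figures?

57.80°

T is at the origin; TP runs at 5.9° with length 30.7, so P = 30.7·(cos 5.9°, sin 5.9°) = (30.54, 3.156). ∠TPA = 118.9°, so PA runs at 5.9° + (180° − 118.9°) = 67.00° from the x-axis; with |PA| = 18.9, A = P + 18.9·(cos 67.00°, sin 67.00°) = (37.92, 20.55). The perpendicularity gives AN at right angles to PA; with |AN| = 11.9 on the right of PA, N = A + 11.9·(0.9205, -0.3907) = (48.88, 15.90). Then cos ∠ANP = NA·NP / (|NA||NP|), giving 57.80°.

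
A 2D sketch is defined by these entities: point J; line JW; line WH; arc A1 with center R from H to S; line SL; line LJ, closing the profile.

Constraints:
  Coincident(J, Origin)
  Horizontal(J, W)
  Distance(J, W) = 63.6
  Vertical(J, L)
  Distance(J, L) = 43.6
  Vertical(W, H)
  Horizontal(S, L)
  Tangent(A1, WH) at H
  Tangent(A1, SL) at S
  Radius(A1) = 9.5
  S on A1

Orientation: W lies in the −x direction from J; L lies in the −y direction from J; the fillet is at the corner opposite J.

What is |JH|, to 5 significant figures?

72.165

The virtual corner opposite J is at (-63.600, -43.600). Tangency of A1 to WH means the radius RH is perpendicular to WH and the tangent condition forces RS to be normal to SL, with radius 9.5, so the center R sits 9.5 in from both sides at R = (-54.100, -34.100). That places the tangent points at H = (-63.600, -34.100) on WH and S = (-54.100, -43.600) on SL. Then |JH| = |H − J| = 72.165.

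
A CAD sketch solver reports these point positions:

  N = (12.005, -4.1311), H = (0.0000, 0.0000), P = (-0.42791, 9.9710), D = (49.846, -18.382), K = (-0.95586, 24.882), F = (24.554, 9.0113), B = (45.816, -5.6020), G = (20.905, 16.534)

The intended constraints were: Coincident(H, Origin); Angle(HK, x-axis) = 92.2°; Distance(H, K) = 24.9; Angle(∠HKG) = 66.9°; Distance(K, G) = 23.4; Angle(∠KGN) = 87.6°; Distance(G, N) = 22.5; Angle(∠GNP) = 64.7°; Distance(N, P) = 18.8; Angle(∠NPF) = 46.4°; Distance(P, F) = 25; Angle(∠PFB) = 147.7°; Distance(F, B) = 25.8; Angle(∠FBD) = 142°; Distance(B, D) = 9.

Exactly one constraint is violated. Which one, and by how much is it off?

Distance(B, D) = 9 — off by 4.40.

H = (0.00, 0.00) ✓; HK at 92.20° ✓; |HK| = 24.90 ✓; ∠HKG = 66.90° ✓; |KG| = 23.40 ✓; ∠KGN = 87.60° ✓; |GN| = 22.50 ✓; ∠GNP = 64.70° ✓; |NP| = 18.80 ✓; ∠NPF = 46.40° ✓; |PF| = 25.00 ✓; ∠PFB = 147.7° ✓; |FB| = 25.80 ✓; ∠FBD = 142.0° ✓; |BD| = 13.40 ✗.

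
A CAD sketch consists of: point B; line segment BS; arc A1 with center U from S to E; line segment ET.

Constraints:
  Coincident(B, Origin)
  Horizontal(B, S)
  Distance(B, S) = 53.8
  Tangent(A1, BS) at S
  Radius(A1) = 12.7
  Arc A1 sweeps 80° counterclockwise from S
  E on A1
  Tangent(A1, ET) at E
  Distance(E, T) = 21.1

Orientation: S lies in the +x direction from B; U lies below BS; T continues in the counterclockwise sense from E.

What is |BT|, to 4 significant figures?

48.93

On A1, S sits at bearing 90° from U; an 80° counterclockwise sweep puts E at bearing 170°, so E = U + 12.7·(cos 170°, sin 170°) = (41.29, -10.49). Since A1 is tangent to ET there, UE ⟂ ET, so ET runs along (−sin 170°, cos 170°); with |ET| = 21.1, T = (37.63, -31.27). Then |BT| = |T − B| = 48.93.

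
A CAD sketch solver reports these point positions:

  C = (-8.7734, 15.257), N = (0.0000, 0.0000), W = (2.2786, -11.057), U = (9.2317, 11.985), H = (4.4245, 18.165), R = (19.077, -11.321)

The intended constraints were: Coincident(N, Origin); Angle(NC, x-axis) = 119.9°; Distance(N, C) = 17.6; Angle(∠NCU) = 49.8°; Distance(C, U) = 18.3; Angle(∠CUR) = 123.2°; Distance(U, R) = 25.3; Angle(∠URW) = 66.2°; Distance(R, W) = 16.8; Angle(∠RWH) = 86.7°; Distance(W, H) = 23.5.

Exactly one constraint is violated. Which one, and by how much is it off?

Distance(W, H) = 23.5 — off by 5.80.

N = (0.00, 0.00) ✓; NC at 119.9° ✓; |NC| = 17.60 ✓; ∠NCU = 49.80° ✓; |CU| = 18.30 ✓; ∠CUR = 123.2° ✓; |UR| = 25.30 ✓; ∠URW = 66.20° ✓; |RW| = 16.80 ✓; ∠RWH = 86.70° ✓; |WH| = 29.30 ✗.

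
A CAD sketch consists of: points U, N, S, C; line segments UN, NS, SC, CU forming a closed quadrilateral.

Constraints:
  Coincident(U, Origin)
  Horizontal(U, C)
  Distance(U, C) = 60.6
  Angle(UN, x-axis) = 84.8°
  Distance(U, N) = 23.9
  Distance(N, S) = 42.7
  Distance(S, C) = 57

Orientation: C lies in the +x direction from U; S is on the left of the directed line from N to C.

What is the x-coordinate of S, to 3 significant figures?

35.1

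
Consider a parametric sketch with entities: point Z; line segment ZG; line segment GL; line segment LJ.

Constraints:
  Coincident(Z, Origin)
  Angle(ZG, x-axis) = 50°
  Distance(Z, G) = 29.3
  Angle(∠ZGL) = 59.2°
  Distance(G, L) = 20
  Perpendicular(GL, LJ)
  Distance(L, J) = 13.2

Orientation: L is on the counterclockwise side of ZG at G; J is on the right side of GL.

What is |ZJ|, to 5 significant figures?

38.692

∠ZGL = 59.2°, so GL runs at 50.0° + (180° − 59.2°) = 170.80° from the x-axis; with |GL| = 20.0, L = G + 20.0·(cos 170.80°, sin 170.80°) = (-0.90905, 25.643). The perpendicularity gives LJ at right angles to GL; with |LJ| = 13.2 on the right of GL, J = L + 13.2·(0.15988, 0.98714) = (1.2014, 38.673). Then |ZJ| = |J − Z| = 38.692.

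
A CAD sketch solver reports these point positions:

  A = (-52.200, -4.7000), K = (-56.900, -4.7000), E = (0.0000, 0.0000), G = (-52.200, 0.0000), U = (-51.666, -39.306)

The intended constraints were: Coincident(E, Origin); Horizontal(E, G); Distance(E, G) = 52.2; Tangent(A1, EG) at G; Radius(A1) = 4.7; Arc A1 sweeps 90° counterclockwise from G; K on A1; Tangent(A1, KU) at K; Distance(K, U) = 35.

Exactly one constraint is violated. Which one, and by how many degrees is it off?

Tangent(A1, KU) at K — off by 8.60°.

E = (0.00, 0.00) ✓; E.y = 0.00, G.y = 0.00 ✓; |EG| = 52.20 ✓; ∠(AG, GE) = 90.00° ✓; |AG| = 4.700 ✓; bearing(A→K) − bearing(A→G) = 90.00° ✓; |AK| = 4.700 ✓; ∠(AK, KU) = 81.40° ✗; |KU| = 35.00 ✓.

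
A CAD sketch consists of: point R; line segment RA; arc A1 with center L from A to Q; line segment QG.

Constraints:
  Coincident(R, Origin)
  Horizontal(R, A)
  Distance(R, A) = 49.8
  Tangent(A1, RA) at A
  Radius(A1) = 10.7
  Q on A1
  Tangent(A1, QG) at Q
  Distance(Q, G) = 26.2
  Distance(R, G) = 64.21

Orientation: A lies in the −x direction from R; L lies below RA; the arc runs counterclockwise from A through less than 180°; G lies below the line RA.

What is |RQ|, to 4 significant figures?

61.56

R is at the origin; R and A share the same y with |RA| = 49.8 and A on the −x side, so A = (-49.80, 0.000). Since A1 is tangent to RA there, LA ⟂ RA, so L = A + (0, -10.7) = (-49.80, -10.70). Since LQ ⟂ QG (tangency), |LG| = √(10.7² + 26.2²) = 28.30 regardless of where Q sits on A1. So G lies on both circle(R, 64.21) and circle(L, 28.30); the below-RA intersection is G = (-51.03, -38.97). Q is the foot of the tangent from G: Q = (-59.87, -14.31).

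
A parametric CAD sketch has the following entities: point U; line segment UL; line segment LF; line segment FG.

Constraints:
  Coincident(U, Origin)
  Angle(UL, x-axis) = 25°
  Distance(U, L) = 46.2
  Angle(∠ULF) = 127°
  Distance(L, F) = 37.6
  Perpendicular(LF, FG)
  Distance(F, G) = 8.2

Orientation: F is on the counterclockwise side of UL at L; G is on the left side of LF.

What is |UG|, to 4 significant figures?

71.42

U is at the origin; UL runs at 25.0° with length 46.2, so L = 46.2·(cos 25.0°, sin 25.0°) = (41.87, 19.52). ∠ULF = 127.0°, so LF runs at 25.0° + (180° − 127.0°) = 78.00° from the x-axis; with |LF| = 37.6, F = L + 37.6·(cos 78.00°, sin 78.00°) = (49.69, 56.30). LF is perpendicular to FG; with |FG| = 8.2 on the left of LF, G = F + 8.2·(-0.9781, 0.2079) = (41.67, 58.01). Then |UG| = |G − U| = 71.42.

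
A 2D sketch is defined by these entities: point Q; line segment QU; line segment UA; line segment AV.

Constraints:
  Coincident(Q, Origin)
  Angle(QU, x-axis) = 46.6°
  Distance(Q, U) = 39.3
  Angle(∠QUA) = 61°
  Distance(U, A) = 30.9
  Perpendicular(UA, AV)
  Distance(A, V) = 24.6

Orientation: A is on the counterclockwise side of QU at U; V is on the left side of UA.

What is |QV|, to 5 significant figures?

15.358

∠QUA = 61.0°, so UA runs at 46.6° + (180° − 61.0°) = 165.60° from the x-axis; with |UA| = 30.9, A = U + 30.9·(cos 165.60°, sin 165.60°) = (-2.9267, 36.239). UA is perpendicular to AV; with |AV| = 24.6 on the left of UA, V = A + 24.6·(-0.24869, -0.96858) = (-9.0445, 12.412). Then |QV| = |V − Q| = 15.358.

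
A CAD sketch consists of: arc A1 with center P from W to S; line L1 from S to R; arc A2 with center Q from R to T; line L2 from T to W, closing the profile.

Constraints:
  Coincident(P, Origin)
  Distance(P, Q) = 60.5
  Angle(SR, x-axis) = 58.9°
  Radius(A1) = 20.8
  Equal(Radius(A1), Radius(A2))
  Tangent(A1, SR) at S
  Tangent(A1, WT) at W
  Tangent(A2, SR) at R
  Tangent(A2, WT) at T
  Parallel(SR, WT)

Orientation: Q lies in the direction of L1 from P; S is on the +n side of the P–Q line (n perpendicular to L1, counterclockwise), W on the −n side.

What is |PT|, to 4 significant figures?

63.98

The slot axis is L1's direction at 58.9°, so u = (cos 58.9°, sin 58.9°) = (0.5165, 0.8563) and n = (−sin 58.9°, cos 58.9°) = (-0.8563, 0.5165). P is at the origin and Q lies 60.5 along u from P, so Q = 60.5·u = (31.25, 51.80). Tangency of A1 to both parallel lines with radius 20.8 puts S and W at P ± 20.8·n: S = (-17.81, 10.74), W = (17.81, -10.74). Equal radii place R and T the same way about Q: R = Q + 20.8·n = (13.44, 62.55), T = Q − 20.8·n = (49.06, 41.06). Then |PT| = |T − P| = 63.98.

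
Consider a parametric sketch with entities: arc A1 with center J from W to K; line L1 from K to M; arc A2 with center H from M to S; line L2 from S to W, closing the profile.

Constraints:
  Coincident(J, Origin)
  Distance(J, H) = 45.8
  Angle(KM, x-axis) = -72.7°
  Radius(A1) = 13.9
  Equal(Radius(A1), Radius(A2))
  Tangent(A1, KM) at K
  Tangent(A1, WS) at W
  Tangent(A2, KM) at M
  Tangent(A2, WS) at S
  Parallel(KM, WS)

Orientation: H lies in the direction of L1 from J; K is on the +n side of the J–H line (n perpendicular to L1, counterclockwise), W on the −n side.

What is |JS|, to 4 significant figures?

47.86

Tangency of A1 to both parallel lines with radius 13.9 puts K and W at J ± 13.9·n: K = (13.27, 4.134), W = (-13.27, -4.134). Equal radii place M and S the same way about H: M = H + 13.9·n = (26.89, -39.59), S = H − 13.9·n = (0.3486, -47.86). Then |JS| = |S − J| = 47.86.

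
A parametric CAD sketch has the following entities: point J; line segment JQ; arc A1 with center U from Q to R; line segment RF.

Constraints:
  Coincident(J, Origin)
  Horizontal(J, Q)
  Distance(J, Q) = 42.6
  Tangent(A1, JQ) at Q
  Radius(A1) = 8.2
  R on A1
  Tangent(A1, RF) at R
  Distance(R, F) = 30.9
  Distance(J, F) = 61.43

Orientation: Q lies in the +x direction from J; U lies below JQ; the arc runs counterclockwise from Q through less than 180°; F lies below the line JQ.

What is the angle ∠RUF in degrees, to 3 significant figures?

75.1°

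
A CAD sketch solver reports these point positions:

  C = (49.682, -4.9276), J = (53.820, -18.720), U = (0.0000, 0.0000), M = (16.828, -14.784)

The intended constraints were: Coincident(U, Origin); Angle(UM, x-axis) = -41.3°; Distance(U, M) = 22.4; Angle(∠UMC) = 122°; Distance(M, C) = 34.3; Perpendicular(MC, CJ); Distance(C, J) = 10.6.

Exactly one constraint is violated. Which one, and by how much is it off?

Distance(C, J) = 10.6 — off by 3.80.

U = (0.00, 0.00) ✓; UM at -41.30° ✓; |UM| = 22.40 ✓; ∠UMC = 122.0° ✓; |MC| = 34.30 ✓; ∠(MC, CJ) = 90.00° ✓; |CJ| = 14.40 ✗.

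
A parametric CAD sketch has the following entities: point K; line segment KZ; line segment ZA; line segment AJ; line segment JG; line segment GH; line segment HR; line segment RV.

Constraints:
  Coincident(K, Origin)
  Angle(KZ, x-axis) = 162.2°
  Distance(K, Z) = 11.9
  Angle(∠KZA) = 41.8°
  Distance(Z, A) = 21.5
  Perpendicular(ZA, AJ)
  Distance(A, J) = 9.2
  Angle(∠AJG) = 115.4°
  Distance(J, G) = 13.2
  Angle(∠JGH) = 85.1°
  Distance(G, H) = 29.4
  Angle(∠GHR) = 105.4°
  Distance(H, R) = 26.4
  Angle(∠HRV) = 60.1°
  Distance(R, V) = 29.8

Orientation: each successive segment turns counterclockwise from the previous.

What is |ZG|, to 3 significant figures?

17.7

K is at the origin; KZ runs at 162.2° with length 11.9, so Z = (-11.3, 3.64). ∠KZA = 41.8° gives ZA at -59.6° from the x-axis; with |ZA| = 21.5, A = (-0.451, -14.9). ZA is perpendicular to AJ, so AJ runs at 30.4°; with |AJ| = 9.2, J = (7.48, -10.3). ∠AJG = 115.4° gives JG at 95.0° from the x-axis; with |JG| = 13.2, G = (6.33, 2.90). Then |ZG| = |G − Z| = 17.7.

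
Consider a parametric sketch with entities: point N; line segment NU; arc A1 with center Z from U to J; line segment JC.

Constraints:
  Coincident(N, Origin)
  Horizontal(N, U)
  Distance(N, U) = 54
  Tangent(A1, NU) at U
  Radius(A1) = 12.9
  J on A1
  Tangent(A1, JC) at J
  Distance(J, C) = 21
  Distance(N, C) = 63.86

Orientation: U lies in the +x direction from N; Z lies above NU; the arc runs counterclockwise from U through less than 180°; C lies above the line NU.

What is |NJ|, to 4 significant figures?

67.55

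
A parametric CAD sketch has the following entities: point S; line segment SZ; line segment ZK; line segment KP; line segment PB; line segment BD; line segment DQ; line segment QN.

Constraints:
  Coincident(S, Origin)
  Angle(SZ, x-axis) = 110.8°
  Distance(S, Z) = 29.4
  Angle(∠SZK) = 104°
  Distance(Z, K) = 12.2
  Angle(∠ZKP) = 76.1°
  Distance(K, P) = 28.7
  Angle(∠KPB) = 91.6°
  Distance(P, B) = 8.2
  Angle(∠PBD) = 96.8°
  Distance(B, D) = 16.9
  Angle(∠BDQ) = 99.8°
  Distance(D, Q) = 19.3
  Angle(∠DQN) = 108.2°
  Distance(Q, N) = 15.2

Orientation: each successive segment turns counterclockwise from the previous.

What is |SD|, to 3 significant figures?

20.2

S is at the origin; SZ runs at 110.8° with length 29.4, so Z = (-10.4, 27.5). ∠SZK = 104.0° gives ZK at -173° from the x-axis; with |ZK| = 12.2, K = (-22.6, 26.0). ∠ZKP = 76.1° gives KP at -69.3° from the x-axis; with |KP| = 28.7, P = (-12.4, -0.808). ∠KPB = 91.6° gives PB at 19.1° from the x-axis; with |PB| = 8.2, B = (-4.66, 1.88). ∠PBD = 96.8° gives BD at 102° from the x-axis; with |BD| = 16.9, D = (-8.26, 18.4). Then |SD| = |D − S| = 20.2.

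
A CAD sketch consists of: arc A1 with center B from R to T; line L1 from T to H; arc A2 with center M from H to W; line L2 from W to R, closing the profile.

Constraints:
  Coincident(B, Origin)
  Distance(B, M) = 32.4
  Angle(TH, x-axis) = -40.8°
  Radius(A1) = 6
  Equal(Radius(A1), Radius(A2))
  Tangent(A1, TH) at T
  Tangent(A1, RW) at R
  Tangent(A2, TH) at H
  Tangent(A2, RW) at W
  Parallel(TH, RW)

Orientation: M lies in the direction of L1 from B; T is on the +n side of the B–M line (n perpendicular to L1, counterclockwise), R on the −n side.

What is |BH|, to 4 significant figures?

32.95

Tangency of A1 to both parallel lines with radius 6.0 puts T and R at B ± 6.0·n: T = (3.921, 4.542), R = (-3.921, -4.542). Equal radii place H and W the same way about M: H = M + 6.0·n = (28.45, -16.63), W = M − 6.0·n = (20.61, -25.71). Then |BH| = |H − B| = 32.95.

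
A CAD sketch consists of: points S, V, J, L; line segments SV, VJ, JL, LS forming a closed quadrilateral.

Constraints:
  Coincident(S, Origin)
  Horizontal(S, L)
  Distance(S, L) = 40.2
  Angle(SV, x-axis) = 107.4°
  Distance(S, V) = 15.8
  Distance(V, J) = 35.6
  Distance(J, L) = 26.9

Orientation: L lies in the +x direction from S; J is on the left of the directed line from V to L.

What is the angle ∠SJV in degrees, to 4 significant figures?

24.21°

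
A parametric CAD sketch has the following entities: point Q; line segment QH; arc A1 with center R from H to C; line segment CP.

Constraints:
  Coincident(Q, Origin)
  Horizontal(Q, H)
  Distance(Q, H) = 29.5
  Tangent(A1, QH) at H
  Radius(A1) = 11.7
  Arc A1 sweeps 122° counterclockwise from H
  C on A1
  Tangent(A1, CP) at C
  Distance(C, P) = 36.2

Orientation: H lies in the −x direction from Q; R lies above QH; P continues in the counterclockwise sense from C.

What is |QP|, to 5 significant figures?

62.164

Q is at the origin; QH is horizontal with |QH| = 29.5 and H on the −x side, so H = (-29.500, 0.0000). The tangent condition forces RH to be normal to QH, so R = H + (0, 11.7) = (-29.500, 11.700). On A1, H sits at bearing -90° from R; a 122° counterclockwise sweep puts C at bearing 32°, so C = R + 11.7·(cos 32°, sin 32°) = (-19.578, 17.900). The tangent condition forces RC to be normal to CP, so CP runs along (−sin 32°, cos 32°); with |CP| = 36.2, P = (-38.761, 48.599). Then |QP| = |P − Q| = 62.164.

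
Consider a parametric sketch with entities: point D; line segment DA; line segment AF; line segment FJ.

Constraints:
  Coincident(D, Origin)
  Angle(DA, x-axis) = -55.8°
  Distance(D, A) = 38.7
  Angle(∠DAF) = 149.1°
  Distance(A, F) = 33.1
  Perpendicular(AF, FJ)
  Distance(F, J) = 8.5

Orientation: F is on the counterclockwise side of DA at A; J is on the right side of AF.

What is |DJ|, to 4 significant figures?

72.12

∠DAF = 149.1°, so AF runs at -55.8° + (180° − 149.1°) = -24.90° from the x-axis; with |AF| = 33.1, F = A + 33.1·(cos -24.90°, sin -24.90°) = (51.78, -45.94). AF ⟂ FJ; with |FJ| = 8.5 on the right of AF, J = F + 8.5·(-0.4210, -0.9070) = (48.20, -53.65). Then |DJ| = |J − D| = 72.12.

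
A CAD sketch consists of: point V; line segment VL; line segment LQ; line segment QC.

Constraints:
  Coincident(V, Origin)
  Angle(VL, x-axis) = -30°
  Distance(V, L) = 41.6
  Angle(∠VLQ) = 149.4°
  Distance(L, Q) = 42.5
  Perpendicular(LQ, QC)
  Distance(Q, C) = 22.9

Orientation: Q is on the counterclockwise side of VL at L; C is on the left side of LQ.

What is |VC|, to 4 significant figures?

78.33

V is at the origin; VL runs at -30.0° with length 41.6, so L = 41.6·(cos -30.0°, sin -30.0°) = (36.03, -20.80). ∠VLQ = 149.4°, so LQ runs at -30.0° + (180° − 149.4°) = 0.6000° from the x-axis; with |LQ| = 42.5, Q = L + 42.5·(cos 0.6000°, sin 0.6000°) = (78.52, -20.35). LQ is perpendicular to QC; with |QC| = 22.9 on the left of LQ, C = Q + 22.9·(-0.01047, 0.9999) = (78.28, 2.544). Then |VC| = |C − V| = 78.33.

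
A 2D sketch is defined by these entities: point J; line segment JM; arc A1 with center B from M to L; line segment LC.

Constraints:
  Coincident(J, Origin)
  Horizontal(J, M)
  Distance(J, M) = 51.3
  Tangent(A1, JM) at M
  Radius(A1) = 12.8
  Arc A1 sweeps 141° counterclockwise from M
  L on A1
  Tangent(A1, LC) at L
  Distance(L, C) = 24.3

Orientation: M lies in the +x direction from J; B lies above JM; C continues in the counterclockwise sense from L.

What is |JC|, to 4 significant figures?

55.54

J is at the origin; JM is horizontal with |JM| = 51.3 and M on the +x side, so M = (51.30, 0.000). A1 meets JM tangentially, so BM is at right angles to JM, so B = M + (0, 12.8) = (51.30, 12.80). On A1, M sits at bearing -90° from B; a 141° counterclockwise sweep puts L at bearing 51°, so L = B + 12.8·(cos 51°, sin 51°) = (59.36, 22.75). Tangency of A1 to LC means the radius BL is perpendicular to LC, so LC runs along (−sin 51°, cos 51°); with |LC| = 24.3, C = (40.47, 38.04). Then |JC| = |C − J| = 55.54.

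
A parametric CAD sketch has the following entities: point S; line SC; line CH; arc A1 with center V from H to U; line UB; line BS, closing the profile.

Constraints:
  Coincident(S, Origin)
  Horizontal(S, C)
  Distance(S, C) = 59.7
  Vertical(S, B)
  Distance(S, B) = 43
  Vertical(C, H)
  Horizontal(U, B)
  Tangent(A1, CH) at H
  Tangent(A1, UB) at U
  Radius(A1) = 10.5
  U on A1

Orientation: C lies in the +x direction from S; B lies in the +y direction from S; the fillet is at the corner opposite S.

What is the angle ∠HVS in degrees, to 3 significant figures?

147°

S is at the origin; S and C share the same y with |SC| = 59.7 and C on the +x side, so C = (59.7, 0.00). SB is vertical with |SB| = 43.0 and B on the +y side, so B = (0.00, 43.0). The virtual corner opposite S is at (59.7, 43.0). The tangent condition forces VH to be normal to CH and A1 meets UB tangentially, so VU is at right angles to UB, with radius 10.5, so the center V sits 10.5 in from both sides at V = (49.2, 32.5). That places the tangent points at H = (59.7, 32.5) on CH and U = (49.2, 43.0) on UB. Then cos ∠HVS = VH·VS / (|VH||VS|), giving 147°.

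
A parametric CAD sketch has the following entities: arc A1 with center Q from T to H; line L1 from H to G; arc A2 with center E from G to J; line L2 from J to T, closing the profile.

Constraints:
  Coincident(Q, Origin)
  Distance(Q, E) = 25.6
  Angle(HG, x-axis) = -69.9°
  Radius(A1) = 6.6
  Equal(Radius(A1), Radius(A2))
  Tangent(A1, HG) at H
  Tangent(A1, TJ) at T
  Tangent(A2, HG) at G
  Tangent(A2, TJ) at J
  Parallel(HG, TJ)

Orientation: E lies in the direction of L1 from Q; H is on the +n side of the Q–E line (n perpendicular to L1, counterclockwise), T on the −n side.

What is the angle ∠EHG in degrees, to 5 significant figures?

14.457°

The slot axis is L1's direction at -69.9°, so u = (cos -69.9°, sin -69.9°) = (0.34366, -0.93909) and n = (−sin -69.9°, cos -69.9°) = (0.93909, 0.34366). Q is at the origin and E lies 25.6 along u from Q, so E = 25.6·u = (8.7977, -24.041). Tangency of A1 to both parallel lines with radius 6.6 puts H and T at Q ± 6.6·n: H = (6.1980, 2.2682), T = (-6.1980, -2.2682). Equal radii place G and J the same way about E: G = E + 6.6·n = (14.996, -21.773), J = E − 6.6·n = (2.5997, -26.309). Then cos ∠EHG = HE·HG / (|HE||HG|), giving 14.457°.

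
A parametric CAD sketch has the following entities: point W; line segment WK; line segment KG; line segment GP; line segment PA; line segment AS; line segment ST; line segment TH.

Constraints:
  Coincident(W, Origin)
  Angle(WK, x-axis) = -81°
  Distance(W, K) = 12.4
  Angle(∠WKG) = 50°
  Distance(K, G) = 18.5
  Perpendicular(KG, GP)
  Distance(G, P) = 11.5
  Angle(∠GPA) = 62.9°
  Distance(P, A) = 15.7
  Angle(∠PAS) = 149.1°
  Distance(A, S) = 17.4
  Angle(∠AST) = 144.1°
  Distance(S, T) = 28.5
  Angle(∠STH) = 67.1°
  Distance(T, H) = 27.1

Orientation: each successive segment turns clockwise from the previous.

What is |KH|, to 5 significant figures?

34.177

W is at the origin; WK runs at -81.0° with length 12.4, so K = (1.9398, -12.247). ∠WKG = 50.0° gives KG at 149.00° from the x-axis; with |KG| = 18.5, G = (-13.918, -2.7191). KG is perpendicular to GP, so GP runs at 59.000°; with |GP| = 11.5, P = (-7.9949, 7.1383). ∠GPA = 62.9° gives PA at -58.100° from the x-axis; with |PA| = 15.7, A = (0.30161, -6.1906). ∠PAS = 149.1° gives AS at -89.000° from the x-axis; with |AS| = 17.4, S = (0.60528, -23.588). ∠AST = 144.1° gives ST at -124.90° from the x-axis; with |ST| = 28.5, T = (-15.701, -46.962). ∠STH = 67.1° gives TH at 122.20° from the x-axis; with |TH| = 27.1, H = (-30.142, -24.030). Then |KH| = |H − K| = 34.177.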